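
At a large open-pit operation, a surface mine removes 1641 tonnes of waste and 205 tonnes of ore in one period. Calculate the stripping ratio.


8.0049

Stripping ratio = waste tonnage / ore tonnage
= 1641 / 205
= 8.0049


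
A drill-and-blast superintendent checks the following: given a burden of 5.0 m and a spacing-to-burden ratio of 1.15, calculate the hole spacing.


Spacing = burden * ratio
= 5.0 * 1.15
= 5.75 m

5.75 m


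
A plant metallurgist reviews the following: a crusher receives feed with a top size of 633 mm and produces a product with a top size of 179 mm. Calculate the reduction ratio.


3.5363

Reduction ratio = feed size / product size
= 633 / 179
= 3.5363


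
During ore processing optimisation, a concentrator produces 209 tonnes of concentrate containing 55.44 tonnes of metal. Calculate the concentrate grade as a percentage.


26.5263%

Grade = (metal in concentrate / concentrate mass) * 100
= (55.44 / 209) * 100
= 0.2652631579 * 100
= 26.5263%


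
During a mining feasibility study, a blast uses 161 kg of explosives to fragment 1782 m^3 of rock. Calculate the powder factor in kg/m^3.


0.0903 kg/m^3

Powder factor = explosive mass / rock volume
= 161 / 1782
= 0.0903 kg/m^3


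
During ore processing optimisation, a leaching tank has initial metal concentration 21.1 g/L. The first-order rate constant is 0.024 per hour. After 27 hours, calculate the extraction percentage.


47.6909%

Compute the exponent:
-k * t = -0.024 * 27 = -0.648
Remaining concentration:
C = 21.1 * exp(-0.648)
= 21.1 * 0.5230909131
= 11.03721827 g/L
Extracted = 21.1 - 11.03721827 = 10.06278173 g/L
Extraction % = 10.06278173 / 21.1 * 100
= 47.6909%


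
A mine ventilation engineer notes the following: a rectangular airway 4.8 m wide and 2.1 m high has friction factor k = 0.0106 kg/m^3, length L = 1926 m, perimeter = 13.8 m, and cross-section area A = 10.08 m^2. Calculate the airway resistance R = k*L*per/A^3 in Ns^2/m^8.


0.2751 Ns^2/m^8

Compute the numerator:
k * L * per = 0.0106 * 1926 * 13.8
= 281.73528
Compute the denominator:
A^3 = 10.08^3 = 1024.192512
Resistance:
R = 281.73528 / 1024.192512
= 0.2751 Ns^2/m^8


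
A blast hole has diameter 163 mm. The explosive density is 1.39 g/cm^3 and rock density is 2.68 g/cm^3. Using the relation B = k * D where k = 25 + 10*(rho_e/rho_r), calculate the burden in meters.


4.9204 m

First, compute k:
rho_e / rho_r = 1.39 / 2.68 = 0.5186567164
k = 25 + 10 * 0.5186567164 = 30.18656716
Then, compute burden:
B = k * D / 1000 = 30.18656716 * 163 / 1000
= 4920.410448 / 1000
= 4.9204 m


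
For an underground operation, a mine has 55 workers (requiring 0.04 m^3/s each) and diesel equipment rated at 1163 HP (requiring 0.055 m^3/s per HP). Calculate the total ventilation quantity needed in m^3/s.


66.165 m^3/s

Airflow for workers:
Q_people = 55 * 0.04 = 2.2 m^3/s
Airflow for diesel equipment:
Q_diesel = 1163 * 0.055 = 63.965 m^3/s
Total ventilation:
Q_total = 2.2 + 63.965
= 66.165 m^3/s


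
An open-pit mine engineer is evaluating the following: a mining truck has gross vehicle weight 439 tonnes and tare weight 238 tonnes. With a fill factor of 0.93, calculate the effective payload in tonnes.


Maximum payload = gross - tare
= 439 - 238 = 201 tonnes
Effective payload = max payload * fill factor
= 201 * 0.93
= 186.93 tonnes

186.93 tonnes


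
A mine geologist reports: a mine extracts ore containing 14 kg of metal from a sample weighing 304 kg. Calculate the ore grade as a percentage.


Ore grade = (metal mass / ore mass) * 100
= (14 / 304) * 100
= 0.04605263158 * 100
= 4.6053%

4.6053%


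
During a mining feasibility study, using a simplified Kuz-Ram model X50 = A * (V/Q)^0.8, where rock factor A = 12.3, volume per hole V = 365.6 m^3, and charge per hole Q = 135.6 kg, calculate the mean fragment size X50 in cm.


27.1958 cm

Compute V/Q:
V/Q = 365.6 / 135.6 = 2.696165192
Raise to the power 0.8:
(V/Q)^0.8 = 2.696165192^0.8 = 2.211043047
Multiply by A:
X50 = 12.3 * 2.211043047
= 27.1958 cm


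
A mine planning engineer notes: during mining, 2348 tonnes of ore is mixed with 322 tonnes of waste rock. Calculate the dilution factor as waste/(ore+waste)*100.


Total material = ore + waste
= 2348 + 322 = 2670 tonnes
Dilution = waste / total * 100
= 322 / 2670 * 100
= 0.1205992509 * 100
= 12.0599%

12.0599%


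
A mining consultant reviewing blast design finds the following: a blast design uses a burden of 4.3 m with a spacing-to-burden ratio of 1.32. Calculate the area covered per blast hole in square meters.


First, find the spacing:
Spacing = burden * ratio = 4.3 * 1.32
= 5.676 m
Then, calculate the area:
Area = burden * spacing = 4.3 * 5.676
= 24.4068 m^2

24.4068 m^2


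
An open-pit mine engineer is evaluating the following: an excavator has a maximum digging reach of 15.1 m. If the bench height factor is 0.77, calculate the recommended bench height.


Bench height = reach * factor
= 15.1 * 0.77
= 11.627 m

11.627 m


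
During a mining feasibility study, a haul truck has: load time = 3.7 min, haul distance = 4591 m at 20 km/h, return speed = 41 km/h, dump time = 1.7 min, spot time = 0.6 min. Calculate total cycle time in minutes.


26.4915 min

Convert haul speed to m/min: 20 * 1000/60 = 333.3333333 m/min
Haul time = 4591 / 333.3333333 = 13.773 min
Convert return speed to m/min: 41 * 1000/60 = 683.3333333 m/min
Return time = 4591 / 683.3333333 = 6.718536585 min
Total cycle time:
= 3.7 + 13.773 + 1.7 + 6.718536585 + 0.6
= 26.4915 min


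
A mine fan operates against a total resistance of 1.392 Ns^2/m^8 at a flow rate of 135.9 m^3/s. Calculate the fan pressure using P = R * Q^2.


Compute Q^2:
Q^2 = 135.9^2 = 18468.81
Compute pressure:
P = R * Q^2 = 1.392 * 18468.81
= 25708.5835 Pa

25708.5835 Pa


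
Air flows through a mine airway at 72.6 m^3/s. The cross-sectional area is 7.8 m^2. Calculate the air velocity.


9.3077 m/s

Velocity = flow rate / cross-sectional area
= 72.6 / 7.8
= 9.3077 m/s


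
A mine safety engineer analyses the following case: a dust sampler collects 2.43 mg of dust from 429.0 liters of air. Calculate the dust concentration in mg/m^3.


5.6643 mg/m^3

Convert liters to m^3: 1 m^3 = 1000 L
Concentration = mass / volume * 1000
= 2.43 / 429.0 * 1000
= 0.005664335664 * 1000
= 5.6643 mg/m^3


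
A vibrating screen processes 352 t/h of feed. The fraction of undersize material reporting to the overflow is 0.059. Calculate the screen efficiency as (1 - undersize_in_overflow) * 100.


Screen efficiency = (1 - fraction of undersize in overflow) * 100
= (1 - 0.059) * 100
= 0.941 * 100
= 94.1%

94.1%


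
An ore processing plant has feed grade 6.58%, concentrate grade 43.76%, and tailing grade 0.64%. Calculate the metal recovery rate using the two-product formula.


Using the two-product formula:
R = 100 * c * (f - t) / (f * (c - t))
Numerator = 100 * 43.76 * (6.58 - 0.64)
= 100 * 43.76 * 5.94
= 25993.44
Denominator = 6.58 * (43.76 - 0.64)
= 6.58 * 43.12
= 283.7296
R = 25993.44 / 283.7296
= 91.6134%

91.6134%


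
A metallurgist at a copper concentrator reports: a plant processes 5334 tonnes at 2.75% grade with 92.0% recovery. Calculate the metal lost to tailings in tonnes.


Total metal in feed:
= 5334 * 2.75 / 100 = 146.685 tonnes
Metal recovered:
= 146.685 * 92.0 / 100 = 134.9502 tonnes
Metal lost to tailings:
= 146.685 - 134.9502
= 11.7348 tonnes

11.7348 tonnes


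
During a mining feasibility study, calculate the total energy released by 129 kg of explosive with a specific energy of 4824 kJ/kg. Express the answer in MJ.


Energy = mass * specific_energy / 1000
= 129 * 4824 / 1000
= 622296 / 1000
= 622.296 MJ

622.296 MJ


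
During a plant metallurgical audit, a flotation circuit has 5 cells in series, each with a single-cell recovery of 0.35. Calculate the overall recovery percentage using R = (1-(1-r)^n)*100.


88.3971%

Complement of single-cell recovery:
1 - r = 1 - 0.35 = 0.65
Raise to power n:
(1 - r)^5 = 0.65^5 = 0.1160290625
Overall recovery:
R = (1 - 0.1160290625) * 100
= 88.3971%


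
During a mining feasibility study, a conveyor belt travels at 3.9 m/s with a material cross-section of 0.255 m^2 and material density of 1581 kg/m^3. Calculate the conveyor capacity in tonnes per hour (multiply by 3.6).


5660.2962 t/h

Volumetric flow = speed * area
= 3.9 * 0.255 = 0.9945 m^3/s
Mass flow = volumetric * density
= 0.9945 * 1581 = 1572.3045 kg/s
Convert to t/h: multiply by 3.6
Capacity = 1572.3045 * 3.6
= 5660.2962 t/h


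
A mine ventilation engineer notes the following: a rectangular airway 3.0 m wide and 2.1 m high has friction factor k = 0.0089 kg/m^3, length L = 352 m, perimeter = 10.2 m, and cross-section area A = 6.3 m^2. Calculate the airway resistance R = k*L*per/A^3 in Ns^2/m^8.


Compute the numerator:
k * L * per = 0.0089 * 352 * 10.2
= 31.95456
Compute the denominator:
A^3 = 6.3^3 = 250.047
Resistance:
R = 31.95456 / 250.047
= 0.1278 Ns^2/m^8

0.1278 Ns^2/m^8


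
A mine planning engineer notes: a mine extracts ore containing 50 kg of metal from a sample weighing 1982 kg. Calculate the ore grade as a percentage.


Ore grade = (metal mass / ore mass) * 100
= (50 / 1982) * 100
= 0.02522704339 * 100
= 2.5227%

2.5227%


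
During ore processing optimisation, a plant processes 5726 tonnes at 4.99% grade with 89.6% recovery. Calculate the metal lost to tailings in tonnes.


Total metal in feed:
= 5726 * 4.99 / 100 = 285.7274 tonnes
Metal recovered:
= 285.7274 * 89.6 / 100 = 256.0117504 tonnes
Metal lost to tailings:
= 285.7274 - 256.0117504
= 29.7156 tonnes

29.7156 tonnes


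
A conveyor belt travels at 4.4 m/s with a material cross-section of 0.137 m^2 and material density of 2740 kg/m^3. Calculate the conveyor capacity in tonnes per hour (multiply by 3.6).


Volumetric flow = speed * area
= 4.4 * 0.137 = 0.6028 m^3/s
Mass flow = volumetric * density
= 0.6028 * 2740 = 1651.672 kg/s
Convert to t/h: multiply by 3.6
Capacity = 1651.672 * 3.6
= 5946.0192 t/h

5946.0192 t/h


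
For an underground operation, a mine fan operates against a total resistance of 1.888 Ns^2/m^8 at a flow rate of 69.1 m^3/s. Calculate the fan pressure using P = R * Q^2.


9014.8413 Pa

Compute Q^2:
Q^2 = 69.1^2 = 4774.81
Compute pressure:
P = R * Q^2 = 1.888 * 4774.81
= 9014.8413 Pa


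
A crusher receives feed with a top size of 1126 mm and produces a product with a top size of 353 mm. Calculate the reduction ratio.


3.1898

Reduction ratio = feed size / product size
= 1126 / 353
= 3.1898


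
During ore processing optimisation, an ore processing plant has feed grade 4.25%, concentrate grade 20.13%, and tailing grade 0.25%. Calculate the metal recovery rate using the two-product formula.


95.3012%

Using the two-product formula:
R = 100 * c * (f - t) / (f * (c - t))
Numerator = 100 * 20.13 * (4.25 - 0.25)
= 100 * 20.13 * 4.0
= 8052.0
Denominator = 4.25 * (20.13 - 0.25)
= 4.25 * 19.88
= 84.49
R = 8052.0 / 84.49
= 95.3012%


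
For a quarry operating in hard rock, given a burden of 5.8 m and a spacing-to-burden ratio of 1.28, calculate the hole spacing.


Spacing = burden * ratio
= 5.8 * 1.28
= 7.424 m

7.424 m


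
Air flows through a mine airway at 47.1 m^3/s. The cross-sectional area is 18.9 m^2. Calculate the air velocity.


2.4921 m/s

Velocity = flow rate / cross-sectional area
= 47.1 / 18.9
= 2.4921 m/s


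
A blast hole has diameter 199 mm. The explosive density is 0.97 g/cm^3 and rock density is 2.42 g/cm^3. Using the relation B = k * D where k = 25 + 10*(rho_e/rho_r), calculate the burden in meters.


5.7726 m

First, compute k:
rho_e / rho_r = 0.97 / 2.42 = 0.4008264463
k = 25 + 10 * 0.4008264463 = 29.00826446
Then, compute burden:
B = k * D / 1000 = 29.00826446 * 199 / 1000
= 5772.644628 / 1000
= 5.7726 m


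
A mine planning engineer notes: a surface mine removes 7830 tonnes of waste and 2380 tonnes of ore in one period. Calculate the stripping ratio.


Stripping ratio = waste tonnage / ore tonnage
= 7830 / 2380
= 3.2899

3.2899


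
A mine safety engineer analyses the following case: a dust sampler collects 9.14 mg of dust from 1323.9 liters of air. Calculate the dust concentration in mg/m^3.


6.9038 mg/m^3

Convert liters to m^3: 1 m^3 = 1000 L
Concentration = mass / volume * 1000
= 9.14 / 1323.9 * 1000
= 0.006903844701 * 1000
= 6.9038 mg/m^3


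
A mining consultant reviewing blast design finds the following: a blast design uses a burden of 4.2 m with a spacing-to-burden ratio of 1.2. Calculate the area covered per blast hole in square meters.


First, find the spacing:
Spacing = burden * ratio = 4.2 * 1.2
= 5.04 m
Then, calculate the area:
Area = burden * spacing = 4.2 * 5.04
= 21.168 m^2

21.168 m^2


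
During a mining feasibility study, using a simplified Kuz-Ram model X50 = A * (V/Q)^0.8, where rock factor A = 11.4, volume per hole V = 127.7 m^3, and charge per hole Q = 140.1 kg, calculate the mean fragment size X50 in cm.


Compute V/Q:
V/Q = 127.7 / 140.1 = 0.9114917916
Raise to the power 0.8:
(V/Q)^0.8 = 0.9114917916^0.8 = 0.9285434046
Multiply by A:
X50 = 11.4 * 0.9285434046
= 10.5854 cm

10.5854 cm


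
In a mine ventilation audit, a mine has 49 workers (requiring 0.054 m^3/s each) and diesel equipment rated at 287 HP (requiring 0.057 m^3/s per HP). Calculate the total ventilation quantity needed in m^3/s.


19.005 m^3/s

Airflow for workers:
Q_people = 49 * 0.054 = 2.646 m^3/s
Airflow for diesel equipment:
Q_diesel = 287 * 0.057 = 16.359 m^3/s
Total ventilation:
Q_total = 2.646 + 16.359
= 19.005 m^3/s


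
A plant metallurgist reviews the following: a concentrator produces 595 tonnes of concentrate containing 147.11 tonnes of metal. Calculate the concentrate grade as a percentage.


Grade = (metal in concentrate / concentrate mass) * 100
= (147.11 / 595) * 100
= 0.2472436975 * 100
= 24.7244%

24.7244%


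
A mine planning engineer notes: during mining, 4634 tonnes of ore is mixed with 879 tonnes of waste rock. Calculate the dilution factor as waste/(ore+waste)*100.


Total material = ore + waste
= 4634 + 879 = 5513 tonnes
Dilution = waste / total * 100
= 879 / 5513 * 100
= 0.1594413205 * 100
= 15.9441%

15.9441%


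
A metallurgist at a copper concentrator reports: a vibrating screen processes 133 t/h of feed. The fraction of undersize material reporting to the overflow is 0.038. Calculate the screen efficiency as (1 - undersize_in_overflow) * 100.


Screen efficiency = (1 - fraction of undersize in overflow) * 100
= (1 - 0.038) * 100
= 0.962 * 100
= 96.2%

96.2%


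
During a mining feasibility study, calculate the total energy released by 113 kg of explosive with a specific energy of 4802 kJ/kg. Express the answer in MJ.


Energy = mass * specific_energy / 1000
= 113 * 4802 / 1000
= 542626 / 1000
= 542.626 MJ

542.626 MJ


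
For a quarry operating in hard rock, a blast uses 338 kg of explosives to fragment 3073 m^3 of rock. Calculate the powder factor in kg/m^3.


0.11 kg/m^3

Powder factor = explosive mass / rock volume
= 338 / 3073
= 0.11 kg/m^3


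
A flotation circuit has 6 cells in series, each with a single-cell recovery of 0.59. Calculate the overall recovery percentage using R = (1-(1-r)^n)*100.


99.525%

Complement of single-cell recovery:
1 - r = 1 - 0.59 = 0.41
Raise to power n:
(1 - r)^6 = 0.41^6 = 0.004750104241
Overall recovery:
R = (1 - 0.004750104241) * 100
= 99.525%


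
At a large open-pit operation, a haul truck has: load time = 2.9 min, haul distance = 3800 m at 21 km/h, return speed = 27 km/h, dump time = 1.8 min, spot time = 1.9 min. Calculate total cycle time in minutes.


25.9016 min

Convert haul speed to m/min: 21 * 1000/60 = 350 m/min
Haul time = 3800 / 350 = 10.85714286 min
Convert return speed to m/min: 27 * 1000/60 = 450 m/min
Return time = 3800 / 450 = 8.444444444 min
Total cycle time:
= 2.9 + 10.85714286 + 1.8 + 8.444444444 + 1.9
= 25.9016 min


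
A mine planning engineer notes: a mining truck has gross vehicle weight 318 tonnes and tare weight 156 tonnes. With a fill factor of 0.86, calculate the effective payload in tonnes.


139.32 tonnes

Maximum payload = gross - tare
= 318 - 156 = 162 tonnes
Effective payload = max payload * fill factor
= 162 * 0.86
= 139.32 tonnes


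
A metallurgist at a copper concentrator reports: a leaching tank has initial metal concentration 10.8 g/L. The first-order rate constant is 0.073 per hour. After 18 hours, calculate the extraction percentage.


73.1257%

Compute the exponent:
-k * t = -0.073 * 18 = -1.314
Remaining concentration:
C = 10.8 * exp(-1.314)
= 10.8 * 0.2687429318
= 2.902423664 g/L
Extracted = 10.8 - 2.902423664 = 7.897576336 g/L
Extraction % = 7.897576336 / 10.8 * 100
= 73.1257%


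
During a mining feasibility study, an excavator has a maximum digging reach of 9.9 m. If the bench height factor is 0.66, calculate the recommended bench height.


6.534 m

Bench height = reach * factor
= 9.9 * 0.66
= 6.534 m


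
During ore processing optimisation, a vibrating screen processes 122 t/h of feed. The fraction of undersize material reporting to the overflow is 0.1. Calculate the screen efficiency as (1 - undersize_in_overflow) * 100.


Screen efficiency = (1 - fraction of undersize in overflow) * 100
= (1 - 0.1) * 100
= 0.9 * 100
= 90.0%

90.0%


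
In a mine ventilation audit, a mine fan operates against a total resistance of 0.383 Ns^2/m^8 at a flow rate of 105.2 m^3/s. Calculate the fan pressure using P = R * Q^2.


4238.6763 Pa

Compute Q^2:
Q^2 = 105.2^2 = 11067.04
Compute pressure:
P = R * Q^2 = 0.383 * 11067.04
= 4238.6763 Pa


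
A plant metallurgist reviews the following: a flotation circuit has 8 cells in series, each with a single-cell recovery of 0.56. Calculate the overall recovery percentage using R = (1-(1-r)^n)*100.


99.8595%

Complement of single-cell recovery:
1 - r = 1 - 0.56 = 0.44
Raise to power n:
(1 - r)^8 = 0.44^8 = 0.001404822363
Overall recovery:
R = (1 - 0.001404822363) * 100
= 99.8595%


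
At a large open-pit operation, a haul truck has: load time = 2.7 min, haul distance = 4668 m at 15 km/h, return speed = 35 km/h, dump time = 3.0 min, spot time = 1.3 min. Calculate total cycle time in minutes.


Convert haul speed to m/min: 15 * 1000/60 = 250 m/min
Haul time = 4668 / 250 = 18.672 min
Convert return speed to m/min: 35 * 1000/60 = 583.3333333 m/min
Return time = 4668 / 583.3333333 = 8.002285714 min
Total cycle time:
= 2.7 + 18.672 + 3.0 + 8.002285714 + 1.3
= 33.6743 min

33.6743 min


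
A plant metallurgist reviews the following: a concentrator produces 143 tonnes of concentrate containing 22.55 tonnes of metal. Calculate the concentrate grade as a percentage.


Grade = (metal in concentrate / concentrate mass) * 100
= (22.55 / 143) * 100
= 0.1576923077 * 100
= 15.7692%

15.7692%


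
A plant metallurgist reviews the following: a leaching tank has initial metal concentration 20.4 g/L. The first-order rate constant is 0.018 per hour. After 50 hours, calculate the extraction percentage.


59.343%

Compute the exponent:
-k * t = -0.018 * 50 = -0.9
Remaining concentration:
C = 20.4 * exp(-0.9)
= 20.4 * 0.4065696597
= 8.294021059 g/L
Extracted = 20.4 - 8.294021059 = 12.10597894 g/L
Extraction % = 12.10597894 / 20.4 * 100
= 59.343%


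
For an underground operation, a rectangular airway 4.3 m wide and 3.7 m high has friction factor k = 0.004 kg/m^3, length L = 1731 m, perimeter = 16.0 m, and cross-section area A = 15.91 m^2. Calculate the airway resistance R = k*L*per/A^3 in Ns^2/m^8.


0.0275 Ns^2/m^8

Compute the numerator:
k * L * per = 0.004 * 1731 * 16.0
= 110.784
Compute the denominator:
A^3 = 15.91^3 = 4027.268071
Resistance:
R = 110.784 / 4027.268071
= 0.0275 Ns^2/m^8


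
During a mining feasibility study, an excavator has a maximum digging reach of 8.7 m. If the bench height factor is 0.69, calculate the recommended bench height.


Bench height = reach * factor
= 8.7 * 0.69
= 6.003 m

6.003 m


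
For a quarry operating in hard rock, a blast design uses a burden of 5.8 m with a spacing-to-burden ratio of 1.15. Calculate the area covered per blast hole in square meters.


38.686 m^2

First, find the spacing:
Spacing = burden * ratio = 5.8 * 1.15
= 6.67 m
Then, calculate the area:
Area = burden * spacing = 5.8 * 6.67
= 38.686 m^2


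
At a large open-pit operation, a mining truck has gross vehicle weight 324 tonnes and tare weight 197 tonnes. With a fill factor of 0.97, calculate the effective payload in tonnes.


123.19 tonnes

Maximum payload = gross - tare
= 324 - 197 = 127 tonnes
Effective payload = max payload * fill factor
= 127 * 0.97
= 123.19 tonnes


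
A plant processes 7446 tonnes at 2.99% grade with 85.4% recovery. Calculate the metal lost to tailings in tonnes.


Total metal in feed:
= 7446 * 2.99 / 100 = 222.6354 tonnes
Metal recovered:
= 222.6354 * 85.4 / 100 = 190.1306316 tonnes
Metal lost to tailings:
= 222.6354 - 190.1306316
= 32.5048 tonnes

32.5048 tonnes


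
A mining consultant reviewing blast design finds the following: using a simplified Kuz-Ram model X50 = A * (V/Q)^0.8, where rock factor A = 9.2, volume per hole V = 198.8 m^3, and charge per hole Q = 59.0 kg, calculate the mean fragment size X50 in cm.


24.313 cm

Compute V/Q:
V/Q = 198.8 / 59.0 = 3.369491525
Raise to the power 0.8:
(V/Q)^0.8 = 3.369491525^0.8 = 2.642722089
Multiply by A:
X50 = 9.2 * 2.642722089
= 24.313 cm


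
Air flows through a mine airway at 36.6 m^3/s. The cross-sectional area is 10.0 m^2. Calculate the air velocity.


Velocity = flow rate / cross-sectional area
= 36.6 / 10.0
= 3.66 m/s

3.66 m/s


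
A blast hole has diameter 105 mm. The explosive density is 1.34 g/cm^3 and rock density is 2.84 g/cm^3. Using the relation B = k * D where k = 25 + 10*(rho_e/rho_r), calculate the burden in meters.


3.1204 m

First, compute k:
rho_e / rho_r = 1.34 / 2.84 = 0.4718309859
k = 25 + 10 * 0.4718309859 = 29.71830986
Then, compute burden:
B = k * D / 1000 = 29.71830986 * 105 / 1000
= 3120.422535 / 1000
= 3.1204 m


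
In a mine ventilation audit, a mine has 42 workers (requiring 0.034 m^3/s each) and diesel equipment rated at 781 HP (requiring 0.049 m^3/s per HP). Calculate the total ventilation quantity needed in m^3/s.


Airflow for workers:
Q_people = 42 * 0.034 = 1.428 m^3/s
Airflow for diesel equipment:
Q_diesel = 781 * 0.049 = 38.269 m^3/s
Total ventilation:
Q_total = 1.428 + 38.269
= 39.697 m^3/s

39.697 m^3/s


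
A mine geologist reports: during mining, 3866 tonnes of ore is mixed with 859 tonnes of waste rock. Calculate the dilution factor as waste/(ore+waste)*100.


18.1799%

Total material = ore + waste
= 3866 + 859 = 4725 tonnes
Dilution = waste / total * 100
= 859 / 4725 * 100
= 0.1817989418 * 100
= 18.1799%


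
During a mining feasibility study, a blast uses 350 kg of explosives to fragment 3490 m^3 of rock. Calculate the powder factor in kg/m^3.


0.1003 kg/m^3

Powder factor = explosive mass / rock volume
= 350 / 3490
= 0.1003 kg/m^3


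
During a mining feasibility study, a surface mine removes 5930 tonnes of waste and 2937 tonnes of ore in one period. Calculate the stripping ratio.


2.0191

Stripping ratio = waste tonnage / ore tonnage
= 5930 / 2937
= 2.0191


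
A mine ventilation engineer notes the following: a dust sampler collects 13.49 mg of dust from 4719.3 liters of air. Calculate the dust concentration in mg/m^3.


2.8585 mg/m^3

Convert liters to m^3: 1 m^3 = 1000 L
Concentration = mass / volume * 1000
= 13.49 / 4719.3 * 1000
= 0.002858474774 * 1000
= 2.8585 mg/m^3


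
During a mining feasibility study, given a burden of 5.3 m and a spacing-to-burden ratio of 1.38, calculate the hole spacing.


Spacing = burden * ratio
= 5.3 * 1.38
= 7.314 m

7.314 m


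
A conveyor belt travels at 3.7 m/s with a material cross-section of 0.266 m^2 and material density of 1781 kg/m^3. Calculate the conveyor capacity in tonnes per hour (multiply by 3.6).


6310.2967 t/h

Volumetric flow = speed * area
= 3.7 * 0.266 = 0.9842 m^3/s
Mass flow = volumetric * density
= 0.9842 * 1781 = 1752.8602 kg/s
Convert to t/h: multiply by 3.6
Capacity = 1752.8602 * 3.6
= 6310.2967 t/h


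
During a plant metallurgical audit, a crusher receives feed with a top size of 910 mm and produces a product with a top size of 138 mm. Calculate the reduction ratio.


Reduction ratio = feed size / product size
= 910 / 138
= 6.5942

6.5942


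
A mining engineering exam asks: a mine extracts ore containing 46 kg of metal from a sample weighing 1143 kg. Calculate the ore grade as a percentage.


4.0245%

Ore grade = (metal mass / ore mass) * 100
= (46 / 1143) * 100
= 0.04024496938 * 100
= 4.0245%


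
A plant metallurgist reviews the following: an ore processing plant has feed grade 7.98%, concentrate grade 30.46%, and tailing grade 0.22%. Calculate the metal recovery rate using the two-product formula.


Using the two-product formula:
R = 100 * c * (f - t) / (f * (c - t))
Numerator = 100 * 30.46 * (7.98 - 0.22)
= 100 * 30.46 * 7.76
= 23636.96
Denominator = 7.98 * (30.46 - 0.22)
= 7.98 * 30.24
= 241.3152
R = 23636.96 / 241.3152
= 97.9506%

97.9506%


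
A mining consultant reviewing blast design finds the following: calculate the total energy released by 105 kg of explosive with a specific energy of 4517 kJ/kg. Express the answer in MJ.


474.285 MJ

Energy = mass * specific_energy / 1000
= 105 * 4517 / 1000
= 474285 / 1000
= 474.285 MJ


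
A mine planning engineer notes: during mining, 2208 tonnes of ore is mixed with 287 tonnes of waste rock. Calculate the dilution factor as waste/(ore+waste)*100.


11.503%

Total material = ore + waste
= 2208 + 287 = 2495 tonnes
Dilution = waste / total * 100
= 287 / 2495 * 100
= 0.1150300601 * 100
= 11.503%


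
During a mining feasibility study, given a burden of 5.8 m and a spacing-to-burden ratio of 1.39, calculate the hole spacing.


8.062 m

Spacing = burden * ratio
= 5.8 * 1.39
= 8.062 m


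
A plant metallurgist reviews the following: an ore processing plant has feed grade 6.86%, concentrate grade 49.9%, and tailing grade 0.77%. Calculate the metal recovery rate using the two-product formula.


90.1669%

Using the two-product formula:
R = 100 * c * (f - t) / (f * (c - t))
Numerator = 100 * 49.9 * (6.86 - 0.77)
= 100 * 49.9 * 6.09
= 30389.1
Denominator = 6.86 * (49.9 - 0.77)
= 6.86 * 49.13
= 337.0318
R = 30389.1 / 337.0318
= 90.1669%


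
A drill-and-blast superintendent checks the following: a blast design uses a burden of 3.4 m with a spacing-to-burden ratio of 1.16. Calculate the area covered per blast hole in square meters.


First, find the spacing:
Spacing = burden * ratio = 3.4 * 1.16
= 3.944 m
Then, calculate the area:
Area = burden * spacing = 3.4 * 3.944
= 13.4096 m^2

13.4096 m^2


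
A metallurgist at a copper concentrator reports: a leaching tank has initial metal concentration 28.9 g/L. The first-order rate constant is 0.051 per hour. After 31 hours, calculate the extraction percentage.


Compute the exponent:
-k * t = -0.051 * 31 = -1.581
Remaining concentration:
C = 28.9 * exp(-1.581)
= 28.9 * 0.2057692261
= 5.946730633 g/L
Extracted = 28.9 - 5.946730633 = 22.95326937 g/L
Extraction % = 22.95326937 / 28.9 * 100
= 79.4231%

79.4231%


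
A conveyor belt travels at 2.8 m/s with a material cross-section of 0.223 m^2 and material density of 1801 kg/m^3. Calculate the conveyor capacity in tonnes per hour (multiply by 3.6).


Volumetric flow = speed * area
= 2.8 * 0.223 = 0.6244 m^3/s
Mass flow = volumetric * density
= 0.6244 * 1801 = 1124.5444 kg/s
Convert to t/h: multiply by 3.6
Capacity = 1124.5444 * 3.6
= 4048.3598 t/h

4048.3598 t/h


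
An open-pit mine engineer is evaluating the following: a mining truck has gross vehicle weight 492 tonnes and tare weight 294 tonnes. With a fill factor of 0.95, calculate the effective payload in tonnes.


188.1 tonnes

Maximum payload = gross - tare
= 492 - 294 = 198 tonnes
Effective payload = max payload * fill factor
= 198 * 0.95
= 188.1 tonnes


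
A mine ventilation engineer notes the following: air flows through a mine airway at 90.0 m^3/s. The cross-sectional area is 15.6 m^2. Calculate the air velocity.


5.7692 m/s

Velocity = flow rate / cross-sectional area
= 90.0 / 15.6
= 5.7692 m/s


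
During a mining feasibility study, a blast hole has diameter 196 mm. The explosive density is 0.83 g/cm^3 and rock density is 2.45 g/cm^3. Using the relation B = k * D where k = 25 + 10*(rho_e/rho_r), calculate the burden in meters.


5.564 m

First, compute k:
rho_e / rho_r = 0.83 / 2.45 = 0.3387755102
k = 25 + 10 * 0.3387755102 = 28.3877551
Then, compute burden:
B = k * D / 1000 = 28.3877551 * 196 / 1000
= 5564 / 1000
= 5.564 m


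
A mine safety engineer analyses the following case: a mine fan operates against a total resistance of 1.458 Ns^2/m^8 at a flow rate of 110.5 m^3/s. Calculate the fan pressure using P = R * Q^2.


Compute Q^2:
Q^2 = 110.5^2 = 12210.25
Compute pressure:
P = R * Q^2 = 1.458 * 12210.25
= 17802.5445 Pa

17802.5445 Pa


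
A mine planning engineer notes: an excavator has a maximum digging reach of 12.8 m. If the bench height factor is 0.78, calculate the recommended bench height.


9.984 m

Bench height = reach * factor
= 12.8 * 0.78
= 9.984 m


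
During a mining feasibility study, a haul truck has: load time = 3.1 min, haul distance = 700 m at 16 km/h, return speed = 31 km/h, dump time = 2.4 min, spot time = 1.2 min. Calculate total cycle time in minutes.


10.6798 min

Convert haul speed to m/min: 16 * 1000/60 = 266.6666667 m/min
Haul time = 700 / 266.6666667 = 2.625 min
Convert return speed to m/min: 31 * 1000/60 = 516.6666667 m/min
Return time = 700 / 516.6666667 = 1.35483871 min
Total cycle time:
= 3.1 + 2.625 + 2.4 + 1.35483871 + 1.2
= 10.6798 min


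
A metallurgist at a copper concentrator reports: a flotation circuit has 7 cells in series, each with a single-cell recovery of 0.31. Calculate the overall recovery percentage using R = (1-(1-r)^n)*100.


Complement of single-cell recovery:
1 - r = 1 - 0.31 = 0.69
Raise to power n:
(1 - r)^7 = 0.69^7 = 0.07446353253
Overall recovery:
R = (1 - 0.07446353253) * 100
= 92.5536%

92.5536%


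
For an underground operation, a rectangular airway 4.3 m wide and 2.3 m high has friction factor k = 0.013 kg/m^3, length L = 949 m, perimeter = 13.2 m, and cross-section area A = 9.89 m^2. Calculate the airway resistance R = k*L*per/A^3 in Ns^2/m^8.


0.1683 Ns^2/m^8

Compute the numerator:
k * L * per = 0.013 * 949 * 13.2
= 162.8484
Compute the denominator:
A^3 = 9.89^3 = 967.361669
Resistance:
R = 162.8484 / 967.361669
= 0.1683 Ns^2/m^8


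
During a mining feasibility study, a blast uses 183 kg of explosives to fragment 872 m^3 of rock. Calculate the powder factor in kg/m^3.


0.2099 kg/m^3

Powder factor = explosive mass / rock volume
= 183 / 872
= 0.2099 kg/m^3


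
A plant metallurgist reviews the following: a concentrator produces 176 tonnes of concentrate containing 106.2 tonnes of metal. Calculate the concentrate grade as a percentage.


Grade = (metal in concentrate / concentrate mass) * 100
= (106.2 / 176) * 100
= 0.6034090909 * 100
= 60.3409%

60.3409%


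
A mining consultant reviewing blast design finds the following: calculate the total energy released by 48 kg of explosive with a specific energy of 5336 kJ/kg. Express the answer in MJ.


Energy = mass * specific_energy / 1000
= 48 * 5336 / 1000
= 256128 / 1000
= 256.128 MJ

256.128 MJ


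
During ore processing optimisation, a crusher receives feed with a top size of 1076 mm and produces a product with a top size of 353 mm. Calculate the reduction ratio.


Reduction ratio = feed size / product size
= 1076 / 353
= 3.0482

3.0482


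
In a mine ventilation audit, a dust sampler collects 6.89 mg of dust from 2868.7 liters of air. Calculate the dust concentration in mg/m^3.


Convert liters to m^3: 1 m^3 = 1000 L
Concentration = mass / volume * 1000
= 6.89 / 2868.7 * 1000
= 0.002401784781 * 1000
= 2.4018 mg/m^3

2.4018 mg/m^3


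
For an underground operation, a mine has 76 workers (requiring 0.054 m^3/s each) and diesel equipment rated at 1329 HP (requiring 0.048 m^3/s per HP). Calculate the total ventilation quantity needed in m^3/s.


67.896 m^3/s

Airflow for workers:
Q_people = 76 * 0.054 = 4.104 m^3/s
Airflow for diesel equipment:
Q_diesel = 1329 * 0.048 = 63.792 m^3/s
Total ventilation:
Q_total = 4.104 + 63.792
= 67.896 m^3/s


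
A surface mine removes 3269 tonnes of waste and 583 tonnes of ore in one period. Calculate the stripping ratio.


Stripping ratio = waste tonnage / ore tonnage
= 3269 / 583
= 5.6072

5.6072


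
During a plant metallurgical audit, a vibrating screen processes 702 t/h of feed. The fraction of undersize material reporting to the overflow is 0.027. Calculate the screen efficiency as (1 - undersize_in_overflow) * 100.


Screen efficiency = (1 - fraction of undersize in overflow) * 100
= (1 - 0.027) * 100
= 0.973 * 100
= 97.3%

97.3%


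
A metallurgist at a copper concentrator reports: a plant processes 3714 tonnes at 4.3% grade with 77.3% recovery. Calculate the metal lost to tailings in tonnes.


Total metal in feed:
= 3714 * 4.3 / 100 = 159.702 tonnes
Metal recovered:
= 159.702 * 77.3 / 100 = 123.449646 tonnes
Metal lost to tailings:
= 159.702 - 123.449646
= 36.2524 tonnes

36.2524 tonnes


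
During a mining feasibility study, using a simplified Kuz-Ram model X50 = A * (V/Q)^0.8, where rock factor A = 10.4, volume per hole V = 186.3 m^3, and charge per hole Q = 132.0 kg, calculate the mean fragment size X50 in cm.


13.7008 cm

Compute V/Q:
V/Q = 186.3 / 132.0 = 1.411363636
Raise to the power 0.8:
(V/Q)^0.8 = 1.411363636^0.8 = 1.317380222
Multiply by A:
X50 = 10.4 * 1.317380222
= 13.7008 cm


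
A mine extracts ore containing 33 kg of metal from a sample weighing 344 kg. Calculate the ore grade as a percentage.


9.593%

Ore grade = (metal mass / ore mass) * 100
= (33 / 344) * 100
= 0.09593023256 * 100
= 9.593%


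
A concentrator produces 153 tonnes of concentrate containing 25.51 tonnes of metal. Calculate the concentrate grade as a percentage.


Grade = (metal in concentrate / concentrate mass) * 100
= (25.51 / 153) * 100
= 0.1667320261 * 100
= 16.6732%

16.6732%


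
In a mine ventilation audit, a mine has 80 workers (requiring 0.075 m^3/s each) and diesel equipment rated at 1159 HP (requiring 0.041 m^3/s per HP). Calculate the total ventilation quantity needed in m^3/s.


Airflow for workers:
Q_people = 80 * 0.075 = 6.0 m^3/s
Airflow for diesel equipment:
Q_diesel = 1159 * 0.041 = 47.519 m^3/s
Total ventilation:
Q_total = 6.0 + 47.519
= 53.519 m^3/s

53.519 m^3/s


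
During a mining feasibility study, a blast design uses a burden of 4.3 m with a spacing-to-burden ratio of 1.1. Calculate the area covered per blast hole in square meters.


First, find the spacing:
Spacing = burden * ratio = 4.3 * 1.1
= 4.73 m
Then, calculate the area:
Area = burden * spacing = 4.3 * 4.73
= 20.339 m^2

20.339 m^2


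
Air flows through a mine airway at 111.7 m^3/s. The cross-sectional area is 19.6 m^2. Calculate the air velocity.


Velocity = flow rate / cross-sectional area
= 111.7 / 19.6
= 5.699 m/s

5.699 m/s


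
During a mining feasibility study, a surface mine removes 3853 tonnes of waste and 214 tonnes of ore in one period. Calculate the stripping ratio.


18.0047

Stripping ratio = waste tonnage / ore tonnage
= 3853 / 214
= 18.0047


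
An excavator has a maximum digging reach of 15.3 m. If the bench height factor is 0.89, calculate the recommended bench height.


Bench height = reach * factor
= 15.3 * 0.89
= 13.617 m

13.617 m


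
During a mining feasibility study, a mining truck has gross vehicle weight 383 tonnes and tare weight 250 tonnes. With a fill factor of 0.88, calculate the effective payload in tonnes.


117.04 tonnes

Maximum payload = gross - tare
= 383 - 250 = 133 tonnes
Effective payload = max payload * fill factor
= 133 * 0.88
= 117.04 tonnes


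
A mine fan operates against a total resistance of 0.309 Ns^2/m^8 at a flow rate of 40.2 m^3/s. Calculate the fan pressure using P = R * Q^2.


499.3564 Pa

Compute Q^2:
Q^2 = 40.2^2 = 1616.04
Compute pressure:
P = R * Q^2 = 0.309 * 1616.04
= 499.3564 Pa


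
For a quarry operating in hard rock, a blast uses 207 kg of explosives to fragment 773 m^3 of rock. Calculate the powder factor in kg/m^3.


0.2678 kg/m^3

Powder factor = explosive mass / rock volume
= 207 / 773
= 0.2678 kg/m^3


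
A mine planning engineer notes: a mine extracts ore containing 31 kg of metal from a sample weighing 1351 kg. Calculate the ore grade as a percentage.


2.2946%

Ore grade = (metal mass / ore mass) * 100
= (31 / 1351) * 100
= 0.02294596595 * 100
= 2.2946%


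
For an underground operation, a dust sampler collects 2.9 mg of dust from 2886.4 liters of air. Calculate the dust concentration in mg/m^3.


1.0047 mg/m^3

Convert liters to m^3: 1 m^3 = 1000 L
Concentration = mass / volume * 1000
= 2.9 / 2886.4 * 1000
= 0.001004711752 * 1000
= 1.0047 mg/m^3


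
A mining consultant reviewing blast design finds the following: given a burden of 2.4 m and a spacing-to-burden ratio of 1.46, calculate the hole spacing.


Spacing = burden * ratio
= 2.4 * 1.46
= 3.504 m

3.504 m


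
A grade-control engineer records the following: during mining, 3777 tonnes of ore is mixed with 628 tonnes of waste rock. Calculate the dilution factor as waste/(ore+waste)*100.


14.2565%

Total material = ore + waste
= 3777 + 628 = 4405 tonnes
Dilution = waste / total * 100
= 628 / 4405 * 100
= 0.1425652667 * 100
= 14.2565%


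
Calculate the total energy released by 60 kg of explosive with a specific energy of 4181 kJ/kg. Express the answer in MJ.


250.86 MJ

Energy = mass * specific_energy / 1000
= 60 * 4181 / 1000
= 250860 / 1000
= 250.86 MJ


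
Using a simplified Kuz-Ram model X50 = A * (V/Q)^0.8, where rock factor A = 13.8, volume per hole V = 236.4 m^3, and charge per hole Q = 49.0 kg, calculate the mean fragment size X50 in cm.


48.6004 cm

Compute V/Q:
V/Q = 236.4 / 49.0 = 4.824489796
Raise to the power 0.8:
(V/Q)^0.8 = 4.824489796^0.8 = 3.521771007
Multiply by A:
X50 = 13.8 * 3.521771007
= 48.6004 cm


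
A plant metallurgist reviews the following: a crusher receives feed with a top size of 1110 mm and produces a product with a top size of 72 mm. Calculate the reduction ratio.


Reduction ratio = feed size / product size
= 1110 / 72
= 15.4167

15.4167


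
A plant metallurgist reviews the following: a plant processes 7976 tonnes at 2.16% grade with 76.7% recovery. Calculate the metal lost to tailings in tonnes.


Total metal in feed:
= 7976 * 2.16 / 100 = 172.2816 tonnes
Metal recovered:
= 172.2816 * 76.7 / 100 = 132.1399872 tonnes
Metal lost to tailings:
= 172.2816 - 132.1399872
= 40.1416 tonnes

40.1416 tonnes


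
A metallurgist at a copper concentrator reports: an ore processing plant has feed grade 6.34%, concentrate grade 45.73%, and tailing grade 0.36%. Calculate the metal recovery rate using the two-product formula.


Using the two-product formula:
R = 100 * c * (f - t) / (f * (c - t))
Numerator = 100 * 45.73 * (6.34 - 0.36)
= 100 * 45.73 * 5.98
= 27346.54
Denominator = 6.34 * (45.73 - 0.36)
= 6.34 * 45.37
= 287.6458
R = 27346.54 / 287.6458
= 95.0702%

95.0702%


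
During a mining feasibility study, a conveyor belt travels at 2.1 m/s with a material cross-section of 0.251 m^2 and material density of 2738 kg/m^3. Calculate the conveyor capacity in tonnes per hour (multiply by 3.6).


Volumetric flow = speed * area
= 2.1 * 0.251 = 0.5271 m^3/s
Mass flow = volumetric * density
= 0.5271 * 2738 = 1443.1998 kg/s
Convert to t/h: multiply by 3.6
Capacity = 1443.1998 * 3.6
= 5195.5193 t/h

5195.5193 t/h


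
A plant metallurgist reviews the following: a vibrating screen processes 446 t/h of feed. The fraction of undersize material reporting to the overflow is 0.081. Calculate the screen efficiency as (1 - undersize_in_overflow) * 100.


Screen efficiency = (1 - fraction of undersize in overflow) * 100
= (1 - 0.081) * 100
= 0.919 * 100
= 91.9%

91.9%
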